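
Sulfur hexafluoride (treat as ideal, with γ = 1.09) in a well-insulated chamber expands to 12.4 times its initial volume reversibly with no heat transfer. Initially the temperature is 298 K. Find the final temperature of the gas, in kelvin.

T₂ ≈ 238 K

Adiabatic: T₁V₁^(γ−1) = T₂V₂^(γ−1) ⇒ T₂ = T₁ (V₁/V₂)^(γ−1).
T₂ = 298 × (1/12.4)^(0.09) = 237.6 K.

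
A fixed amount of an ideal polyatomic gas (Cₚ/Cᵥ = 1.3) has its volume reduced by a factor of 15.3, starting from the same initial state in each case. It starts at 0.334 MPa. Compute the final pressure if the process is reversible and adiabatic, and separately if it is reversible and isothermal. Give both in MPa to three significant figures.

Isothermal: P₂ = P₁(V₁/V₂) = 0.334×15.3 = 5.11 MPa.
Adiabatic: P₂ = P₁(V₁/V₂)^γ = 0.334×15.3^(1.3) = 11.58 MPa.

adiabatic: 11.6 MPa; isothermal: 5.11 MPa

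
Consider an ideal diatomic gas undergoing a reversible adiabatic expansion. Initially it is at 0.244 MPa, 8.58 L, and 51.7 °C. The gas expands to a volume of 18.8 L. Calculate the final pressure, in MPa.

P₂ ≈ 0.0814 MPa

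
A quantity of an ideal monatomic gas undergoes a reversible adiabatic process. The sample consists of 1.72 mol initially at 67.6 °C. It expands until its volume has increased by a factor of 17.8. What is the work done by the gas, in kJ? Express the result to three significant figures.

W ≈ 6.24 kJ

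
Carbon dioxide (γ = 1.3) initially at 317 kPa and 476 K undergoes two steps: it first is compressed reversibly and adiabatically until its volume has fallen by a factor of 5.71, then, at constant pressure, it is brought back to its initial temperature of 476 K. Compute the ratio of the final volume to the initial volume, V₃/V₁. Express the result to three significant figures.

Adiabatic step: V₂/V₁ = 0.1751; T₂ = T₁·5.71^(0.3) = 802.8 K.
Isobaric step: V₃/V₂ = T₃/T₂ = 476/802.8.
V₃/V₁ = (V₂/V₁)(V₃/V₂) = 0.1751 × (476/802.8) = 0.1038.

V₃/V₁ ≈ 0.104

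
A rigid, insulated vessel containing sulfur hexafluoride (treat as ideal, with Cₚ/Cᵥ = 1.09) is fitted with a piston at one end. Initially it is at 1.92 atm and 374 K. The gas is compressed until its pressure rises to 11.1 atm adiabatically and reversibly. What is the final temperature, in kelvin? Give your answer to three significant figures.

Along an adiabat T P^((1−γ)/γ) is constant, so T₂ = T₁ (P₂/P₁)^((γ−1)/γ).
T₂ = 374 × (11.1/1.92)^(0.0826) = 432.3 K.

T₂ ≈ 432 K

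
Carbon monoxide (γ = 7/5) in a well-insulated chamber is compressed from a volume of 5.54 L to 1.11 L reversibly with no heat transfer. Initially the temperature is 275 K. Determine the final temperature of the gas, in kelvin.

For a reversible adiabat TV^(γ−1) is constant, so T₂ = T₁ (V₁/V₂)^(γ−1).
T₂ = 275 × (5.54/1.11)^(2/5) = 523.1 K.

T₂ ≈ 523 K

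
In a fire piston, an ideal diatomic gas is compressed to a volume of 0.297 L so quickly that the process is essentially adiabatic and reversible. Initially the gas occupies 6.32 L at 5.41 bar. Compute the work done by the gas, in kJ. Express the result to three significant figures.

W ≈ -20.5 kJ

γ = 7/5 for a diatomic ideal gas.
P₂ = P₁(V₁/V₂)^γ = 5.41×(6.32/0.297)^(7/5) = 391.1 bar.
For a reversible adiabat, W_by_gas = (P₁V₁ − P₂V₂)/(γ−1).
W_by = (541000×0.00632 − 3.911×10^7×0.000297) / (2/5) = -20500 J.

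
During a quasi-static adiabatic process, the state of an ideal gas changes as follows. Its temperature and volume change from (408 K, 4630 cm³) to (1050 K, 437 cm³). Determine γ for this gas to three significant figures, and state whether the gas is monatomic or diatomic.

γ ≈ 1.40; diatomic

TV^(γ−1) = const ⇒ γ − 1 = ln(T₂/T₁) / ln(V₁/V₂).
γ = 1 + ln(1050/408) / ln(4630/437) = 1.4.
γ ≈ 1.40 is close to 7/5, so the gas is diatomic.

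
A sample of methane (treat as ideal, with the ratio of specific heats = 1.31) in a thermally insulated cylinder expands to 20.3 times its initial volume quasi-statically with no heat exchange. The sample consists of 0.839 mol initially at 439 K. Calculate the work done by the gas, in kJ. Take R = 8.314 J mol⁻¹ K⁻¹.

W ≈ 5.99 kJ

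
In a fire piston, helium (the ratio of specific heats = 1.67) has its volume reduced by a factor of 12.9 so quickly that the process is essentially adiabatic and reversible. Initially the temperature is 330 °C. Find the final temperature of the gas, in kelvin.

T₂ ≈ 3350 K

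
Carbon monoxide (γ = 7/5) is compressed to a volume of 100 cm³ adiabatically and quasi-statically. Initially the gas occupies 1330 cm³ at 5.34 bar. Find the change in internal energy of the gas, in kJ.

ΔU ≈ 3.22 kJ

P₂ = P₁(V₁/V₂)^γ = 5.34×(1330/100)^(7/5) = 200 bar.
For a reversible adiabat, W_by_gas = (P₁V₁ − P₂V₂)/(γ−1).
W_by = (534000×0.00133 − 2×10^7×0.0001) / (2/5) = -3223 J.
Q = 0 ⇒ ΔU = −W_by = 3223 J.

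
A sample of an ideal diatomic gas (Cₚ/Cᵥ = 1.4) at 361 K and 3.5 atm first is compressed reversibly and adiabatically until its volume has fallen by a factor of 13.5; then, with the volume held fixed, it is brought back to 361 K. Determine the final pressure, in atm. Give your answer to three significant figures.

P₃ ≈ 47.2 atm

Adiabatic step (PV^γ = const): P₂ = 3.5×13.5^(1.4) = 133.8 atm; T₂ = 361×13.5^(0.4) = 1022 K.
Isochoric: P₃ = P₂(T₃/T₂) = 133.8 × (361/1022) = 47.25 atm.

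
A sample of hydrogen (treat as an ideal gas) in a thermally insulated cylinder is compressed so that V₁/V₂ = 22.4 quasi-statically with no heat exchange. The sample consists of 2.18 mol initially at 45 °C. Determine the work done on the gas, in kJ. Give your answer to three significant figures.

For a reversible adiabat TV^(γ−1) is constant, so T₂ = T₁ (V₁/V₂)^(γ−1).
γ = 7/5 for a diatomic ideal gas, so γ−1 = 2/5.
T₁ = 45 °C = 318.1 K.
T₂ = 318.1 × 22.4^(2/5) = 1103 K.
Q = 0, so ΔU = W_on_gas = nCᵥΔT with Cᵥ = R/(γ−1) = 20.79 J/(mol·K).
ΔU = 2.18 × 20.79 × (1103 − 318.1) = 35580 J.

W ≈ 35.6 kJ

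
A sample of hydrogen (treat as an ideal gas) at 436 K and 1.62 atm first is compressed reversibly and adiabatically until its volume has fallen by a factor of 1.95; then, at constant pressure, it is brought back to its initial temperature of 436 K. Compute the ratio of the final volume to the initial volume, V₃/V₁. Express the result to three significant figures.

V₃/V₁ ≈ 0.393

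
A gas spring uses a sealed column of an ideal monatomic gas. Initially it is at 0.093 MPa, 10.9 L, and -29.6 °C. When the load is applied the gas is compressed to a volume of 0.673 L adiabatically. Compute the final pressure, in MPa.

P₂ ≈ 9.64 MPa

Adiabatic: P₁V₁^γ = P₂V₂^γ ⇒ P₂ = P₁ (V₁/V₂)^γ.
γ = 5/3 for a monatomic ideal gas.
P₂ = 0.093 × (10.9/0.673)^(5/3) = 9.642 MPa.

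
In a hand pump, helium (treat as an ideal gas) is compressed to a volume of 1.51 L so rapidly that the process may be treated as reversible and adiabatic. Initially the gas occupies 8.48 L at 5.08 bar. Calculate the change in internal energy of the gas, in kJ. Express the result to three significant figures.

γ = 5/3 for a monatomic ideal gas.
P₂ = P₁(V₁/V₂)^γ = 5.08×(8.48/1.51)^(5/3) = 90.14 bar.
For a reversible adiabat, W_by_gas = (P₁V₁ − P₂V₂)/(γ−1).
W_by = (508000×0.00848 − 9.014×10^6×0.00151) / (2/3) = -13950 J.
Q = 0 ⇒ ΔU = −W_by = 13950 J.

ΔU ≈ 14.0 kJ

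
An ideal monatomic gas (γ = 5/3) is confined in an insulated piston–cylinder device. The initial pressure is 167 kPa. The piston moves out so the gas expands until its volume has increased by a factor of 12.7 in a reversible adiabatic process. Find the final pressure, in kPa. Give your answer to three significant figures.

P₂ ≈ 2.42 kPa

Since PV^γ is constant along a reversible adiabat, P₂ = P₁ (V₁/V₂)^γ.
P₂ = 167 × (1/12.7)^(5/3) = 2.416 kPa.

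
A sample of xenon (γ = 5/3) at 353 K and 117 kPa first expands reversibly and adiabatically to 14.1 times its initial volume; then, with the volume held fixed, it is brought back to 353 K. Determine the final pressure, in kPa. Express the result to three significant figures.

P₃ ≈ 8.30 kPa

Adiabatic step (PV^γ = const): P₂ = 117×(1/14.1)^(5/3) = 1.422 kPa; T₂ = 353×(1/14.1)^(2/3) = 60.48 K.
Isochoric: P₃ = P₂(T₃/T₂) = 1.422 × (353/60.48) = 8.298 kPa.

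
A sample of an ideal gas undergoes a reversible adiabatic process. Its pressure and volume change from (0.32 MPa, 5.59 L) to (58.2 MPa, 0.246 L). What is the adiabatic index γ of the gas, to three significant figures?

γ ≈ 1.67

PV^γ = const ⇒ γ = ln(P₂/P₁) / ln(V₁/V₂).
γ = ln(58.2/0.32) / ln(5.59/0.246) = 1.666.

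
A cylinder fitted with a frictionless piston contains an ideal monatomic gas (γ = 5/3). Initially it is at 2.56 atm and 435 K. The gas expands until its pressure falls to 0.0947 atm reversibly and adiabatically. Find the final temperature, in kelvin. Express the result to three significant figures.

T₂ ≈ 116 K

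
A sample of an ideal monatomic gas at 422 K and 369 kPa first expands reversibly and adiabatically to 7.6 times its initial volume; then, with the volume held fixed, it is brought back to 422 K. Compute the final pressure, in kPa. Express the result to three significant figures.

For a monatomic ideal gas γ = 5/3.
Adiabatic step (PV^γ = const): P₂ = 369×(1/7.6)^(5/3) = 12.56 kPa; T₂ = 422×(1/7.6)^(2/3) = 109.2 K.
Isochoric: P₃ = P₂(T₃/T₂) = 12.56 × (422/109.2) = 48.55 kPa.

P₃ ≈ 48.6 kPa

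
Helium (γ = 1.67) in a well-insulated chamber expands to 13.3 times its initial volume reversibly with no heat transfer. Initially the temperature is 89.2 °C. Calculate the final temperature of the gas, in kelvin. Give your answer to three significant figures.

T₂ ≈ 64.0 K

Adiabatic: T₁V₁^(γ−1) = T₂V₂^(γ−1) ⇒ T₂ = T₁ (V₁/V₂)^(γ−1).
T₁ = 89.2 °C = 362.3 K.
T₂ = 362.3 × (1/13.3)^(0.67) = 64 K.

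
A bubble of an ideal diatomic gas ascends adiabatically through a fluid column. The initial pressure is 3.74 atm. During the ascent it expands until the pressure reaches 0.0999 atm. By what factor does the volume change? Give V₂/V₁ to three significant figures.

V₂/V₁ ≈ 13.3

From PV^γ = const, V₂/V₁ = (P₁/P₂)^(1/γ).
For a diatomic ideal gas γ = 7/5.
V₂/V₁ = (3.74/0.0999)^(5/7) = 13.3.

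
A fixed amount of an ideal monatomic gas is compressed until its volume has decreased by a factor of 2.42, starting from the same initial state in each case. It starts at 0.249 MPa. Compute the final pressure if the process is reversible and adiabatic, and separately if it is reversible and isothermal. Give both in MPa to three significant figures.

adiabatic: 1.09 MPa; isothermal: 0.603 MPa

For a monatomic ideal gas γ = 5/3.
Isothermal: P₂ = P₁(V₁/V₂) = 0.249×2.42 = 0.6026 MPa.
Adiabatic: P₂ = P₁(V₁/V₂)^γ = 0.249×2.42^(5/3) = 1.086 MPa.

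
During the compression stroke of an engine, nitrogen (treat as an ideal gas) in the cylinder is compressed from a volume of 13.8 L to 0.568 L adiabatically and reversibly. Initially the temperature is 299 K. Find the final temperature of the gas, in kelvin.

Adiabatic: T₁V₁^(γ−1) = T₂V₂^(γ−1) ⇒ T₂ = T₁ (V₁/V₂)^(γ−1).
For a diatomic ideal gas γ = 7/5, so γ−1 = 2/5.
T₂ = 299 × (13.8/0.568)^(2/5) = 1071 K.

T₂ ≈ 1070 K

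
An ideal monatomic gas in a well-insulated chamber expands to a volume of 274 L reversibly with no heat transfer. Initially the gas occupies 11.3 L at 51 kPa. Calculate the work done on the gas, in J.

W ≈ -761 J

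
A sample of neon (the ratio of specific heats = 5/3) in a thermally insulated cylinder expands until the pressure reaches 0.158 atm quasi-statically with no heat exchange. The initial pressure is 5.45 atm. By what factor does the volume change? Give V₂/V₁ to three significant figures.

V₂/V₁ ≈ 8.37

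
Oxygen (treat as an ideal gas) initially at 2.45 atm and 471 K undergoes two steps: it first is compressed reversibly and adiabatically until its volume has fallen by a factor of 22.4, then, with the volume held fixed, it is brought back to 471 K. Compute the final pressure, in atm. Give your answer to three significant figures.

For a diatomic ideal gas γ = 7/5.
Adiabatic step (PV^γ = const): P₂ = 2.45×22.4^(7/5) = 190.3 atm; T₂ = 471×22.4^(2/5) = 1634 K.
Isochoric: P₃ = P₂(T₃/T₂) = 190.3 × (471/1634) = 54.88 atm.

P₃ ≈ 54.9 atm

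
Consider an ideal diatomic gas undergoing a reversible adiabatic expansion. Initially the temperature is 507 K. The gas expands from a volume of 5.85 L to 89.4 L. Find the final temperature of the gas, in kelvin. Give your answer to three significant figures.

For a reversible adiabat TV^(γ−1) is constant, so T₂ = T₁ (V₁/V₂)^(γ−1).
For a diatomic ideal gas γ = 7/5, so γ−1 = 2/5.
T₂ = 507 × (5.85/89.4)^(2/5) = 170.3 K.

T₂ ≈ 170 K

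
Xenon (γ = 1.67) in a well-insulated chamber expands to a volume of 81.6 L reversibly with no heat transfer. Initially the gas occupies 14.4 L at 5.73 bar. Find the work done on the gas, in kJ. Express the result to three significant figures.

W ≈ -8.46 kJ

P₂ = P₁(V₁/V₂)^γ = 5.73×(14.4/81.6)^(1.67) = 0.3163 bar.
For a reversible adiabat, W_by_gas = (P₁V₁ − P₂V₂)/(γ−1).
W_by = (573000×0.0144 − 31630×0.0816) / (0.67) = 8463 J.
W_on_gas = −W_by = -8463 J.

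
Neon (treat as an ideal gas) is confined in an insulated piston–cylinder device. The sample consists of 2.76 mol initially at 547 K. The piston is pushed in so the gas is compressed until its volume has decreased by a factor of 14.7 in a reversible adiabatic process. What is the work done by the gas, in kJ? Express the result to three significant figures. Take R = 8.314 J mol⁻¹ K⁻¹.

W ≈ -94.2 kJ

Adiabatic: T₁V₁^(γ−1) = T₂V₂^(γ−1) ⇒ T₂ = T₁ (V₁/V₂)^(γ−1).
γ = 5/3 for a monatomic ideal gas, so γ−1 = 2/3.
T₂ = 547 × 14.7^(2/3) = 3282 K.
Q = 0, so ΔU = W_on_gas = nCᵥΔT with Cᵥ = R/(γ−1) = 12.47 J/(mol·K).
ΔU = 2.76 × 12.47 × (3282 − 547) = 94150 J.
Work done by the gas = −ΔU = -94150 J.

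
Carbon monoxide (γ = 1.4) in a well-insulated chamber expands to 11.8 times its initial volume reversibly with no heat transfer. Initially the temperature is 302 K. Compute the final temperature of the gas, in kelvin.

Adiabatic: T₁V₁^(γ−1) = T₂V₂^(γ−1) ⇒ T₂ = T₁ (V₁/V₂)^(γ−1).
T₂ = 302 × (1/11.8)^(0.4) = 112.5 K.

T₂ ≈ 113 K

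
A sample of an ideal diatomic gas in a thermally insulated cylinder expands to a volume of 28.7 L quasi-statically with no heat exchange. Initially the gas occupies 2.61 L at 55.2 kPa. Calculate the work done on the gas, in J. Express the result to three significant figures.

γ = 7/5 for a diatomic ideal gas.
P₂ = P₁(V₁/V₂)^γ = 55.2×(2.61/28.7)^(7/5) = 1.924 kPa.
For a reversible adiabat, W_by_gas = (P₁V₁ − P₂V₂)/(γ−1).
W_by = (55200×0.00261 − 1924×0.0287) / (2/5) = 222.1 J.
W_on_gas = −W_by = -222.1 J.

W ≈ -222 J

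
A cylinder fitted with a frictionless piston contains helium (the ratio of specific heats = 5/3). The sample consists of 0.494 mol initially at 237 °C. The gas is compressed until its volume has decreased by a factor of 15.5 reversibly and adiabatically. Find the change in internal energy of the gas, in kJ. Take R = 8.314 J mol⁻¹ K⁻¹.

ΔU ≈ 16.4 kJ

Adiabatic: T₁V₁^(γ−1) = T₂V₂^(γ−1) ⇒ T₂ = T₁ (V₁/V₂)^(γ−1).
T₁ = 237 °C = 510.1 K.
T₂ = 510.1 × 15.5^(2/3) = 3171 K.
Q = 0, so ΔU = W_on_gas = nCᵥΔT with Cᵥ = R/(γ−1) = 12.47 J/(mol·K).
ΔU = 0.494 × 12.47 × (3171 − 510.1) = 16400 J.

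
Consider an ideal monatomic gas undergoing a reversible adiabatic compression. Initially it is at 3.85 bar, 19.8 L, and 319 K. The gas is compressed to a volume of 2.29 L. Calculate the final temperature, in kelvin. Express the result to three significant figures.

T₂ ≈ 1340 K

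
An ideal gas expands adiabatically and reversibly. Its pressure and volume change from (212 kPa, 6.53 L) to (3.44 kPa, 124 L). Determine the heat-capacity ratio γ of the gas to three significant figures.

γ ≈ 1.40

PV^γ = const ⇒ γ = ln(P₂/P₁) / ln(V₁/V₂).
γ = ln(3.44/212) / ln(6.53/124) = 1.4.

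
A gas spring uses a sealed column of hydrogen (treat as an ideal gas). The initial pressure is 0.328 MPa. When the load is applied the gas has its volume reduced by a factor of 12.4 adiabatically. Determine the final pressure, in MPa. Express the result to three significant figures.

Adiabatic: P₁V₁^γ = P₂V₂^γ ⇒ P₂ = P₁ (V₁/V₂)^γ.
For a diatomic ideal gas γ = 7/5.
P₂ = 0.328 × 12.4^(7/5) = 11.13 MPa.

P₂ ≈ 11.1 MPa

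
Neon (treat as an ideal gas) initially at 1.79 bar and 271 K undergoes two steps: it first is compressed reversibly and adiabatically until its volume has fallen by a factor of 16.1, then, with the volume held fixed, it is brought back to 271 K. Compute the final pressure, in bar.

P₃ ≈ 28.8 bar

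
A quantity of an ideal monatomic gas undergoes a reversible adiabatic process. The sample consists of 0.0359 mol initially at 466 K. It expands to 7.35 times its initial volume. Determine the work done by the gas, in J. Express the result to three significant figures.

W ≈ 153 J

Adiabatic: T₁V₁^(γ−1) = T₂V₂^(γ−1) ⇒ T₂ = T₁ (V₁/V₂)^(γ−1).
γ = 5/3 for a monatomic ideal gas, so γ−1 = 2/3.
T₂ = 466 × (1/7.35)^(2/3) = 123.3 K.
Q = 0, so ΔU = W_on_gas = nCᵥΔT with Cᵥ = R/(γ−1) = 12.47 J/(mol·K).
ΔU = 0.0359 × 12.47 × (123.3 − 466) = -153.4 J.
Work done by the gas = −ΔU = 153.4 J.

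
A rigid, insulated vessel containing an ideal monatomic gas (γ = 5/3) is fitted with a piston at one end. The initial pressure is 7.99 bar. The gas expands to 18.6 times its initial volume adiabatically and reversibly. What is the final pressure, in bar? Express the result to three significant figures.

Since PV^γ is constant along a reversible adiabat, P₂ = P₁ (V₁/V₂)^γ.
P₂ = 7.99 × (1/18.6)^(5/3) = 0.06119 bar.

P₂ ≈ 0.0612 bar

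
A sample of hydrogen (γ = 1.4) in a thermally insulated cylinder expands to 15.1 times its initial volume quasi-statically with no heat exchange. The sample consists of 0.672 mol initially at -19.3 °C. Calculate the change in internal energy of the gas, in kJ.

ΔU ≈ -2.35 kJ

Adiabatic: T₁V₁^(γ−1) = T₂V₂^(γ−1) ⇒ T₂ = T₁ (V₁/V₂)^(γ−1).
T₁ = -19.3 °C = 253.8 K.
T₂ = 253.8 × (1/15.1)^(0.4) = 85.7 K.
Q = 0, so ΔU = W_on_gas = nCᵥΔT with Cᵥ = R/(γ−1) = 20.79 J/(mol·K).
ΔU = 0.672 × 20.79 × (85.7 − 253.8) = -2349 J.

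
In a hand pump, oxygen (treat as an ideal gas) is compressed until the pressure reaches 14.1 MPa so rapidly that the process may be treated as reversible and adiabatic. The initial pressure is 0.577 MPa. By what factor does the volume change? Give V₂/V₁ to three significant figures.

From PV^γ = const, V₂/V₁ = (P₁/P₂)^(1/γ).
For a diatomic ideal gas γ = 7/5.
V₂/V₁ = (0.577/14.1)^(5/7) = 0.102.

V₂/V₁ ≈ 0.102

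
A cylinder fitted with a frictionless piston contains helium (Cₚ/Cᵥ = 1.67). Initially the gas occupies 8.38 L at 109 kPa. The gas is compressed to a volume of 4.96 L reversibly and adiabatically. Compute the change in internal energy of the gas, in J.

P₂ = P₁(V₁/V₂)^γ = 109×(8.38/4.96)^(1.67) = 261.7 kPa.
For a reversible adiabat, W_by_gas = (P₁V₁ − P₂V₂)/(γ−1).
W_by = (109000×0.00838 − 261700×0.00496) / (0.67) = -574 J.
Q = 0 ⇒ ΔU = −W_by = 574 J.

ΔU ≈ 574 J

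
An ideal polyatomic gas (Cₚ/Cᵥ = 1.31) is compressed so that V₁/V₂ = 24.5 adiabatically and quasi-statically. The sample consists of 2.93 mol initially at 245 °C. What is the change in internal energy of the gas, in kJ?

ΔU ≈ 69.0 kJ

For a reversible adiabat TV^(γ−1) is constant, so T₂ = T₁ (V₁/V₂)^(γ−1).
T₁ = 245 °C = 518.1 K.
T₂ = 518.1 × 24.5^(0.31) = 1397 K.
Q = 0, so ΔU = W_on_gas = nCᵥΔT with Cᵥ = R/(γ−1) = 26.82 J/(mol·K).
ΔU = 2.93 × 26.82 × (1397 − 518.1) = 69040 J.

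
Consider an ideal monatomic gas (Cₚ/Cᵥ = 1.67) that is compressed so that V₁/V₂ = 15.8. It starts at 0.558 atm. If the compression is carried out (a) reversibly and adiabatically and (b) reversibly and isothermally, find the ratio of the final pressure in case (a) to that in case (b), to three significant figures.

P_adiabatic / P_isothermal ≈ 6.35

Isothermal: P_b = P₁(V₁/V₂) = 0.558×15.8.
Adiabatic: P_a = P₁(V₁/V₂)^γ = 0.558×15.8^(1.67).
P_a/P_b = (V₁/V₂)^(γ−1) = 15.8^(0.67) = 6.355.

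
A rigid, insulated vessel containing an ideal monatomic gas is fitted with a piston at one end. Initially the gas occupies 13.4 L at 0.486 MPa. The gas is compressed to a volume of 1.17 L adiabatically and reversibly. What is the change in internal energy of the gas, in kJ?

γ = 5/3 for a monatomic ideal gas.
P₂ = P₁(V₁/V₂)^γ = 0.486×(13.4/1.17)^(5/3) = 28.28 MPa.
For a reversible adiabat, W_by_gas = (P₁V₁ − P₂V₂)/(γ−1).
W_by = (486000×0.0134 − 2.828×10^7×0.00117) / (2/3) = -39870 J.
Q = 0 ⇒ ΔU = −W_by = 39870 J.

ΔU ≈ 39.9 kJ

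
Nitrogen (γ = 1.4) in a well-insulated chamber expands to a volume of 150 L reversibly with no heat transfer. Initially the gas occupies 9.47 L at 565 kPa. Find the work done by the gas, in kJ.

P₂ = P₁(V₁/V₂)^γ = 565×(9.47/150)^(1.4) = 11.81 kPa.
For a reversible adiabat, W_by_gas = (P₁V₁ − P₂V₂)/(γ−1).
W_by = (565000×0.00947 − 11810×0.15) / (0.4) = 8946 J.

W ≈ 8.95 kJ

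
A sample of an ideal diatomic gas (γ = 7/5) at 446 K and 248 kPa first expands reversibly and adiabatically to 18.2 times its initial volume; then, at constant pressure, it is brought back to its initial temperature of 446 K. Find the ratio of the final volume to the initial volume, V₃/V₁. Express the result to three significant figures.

Adiabatic step: V₂/V₁ = 18.2; T₂ = T₁·(1/18.2)^(2/5) = 139.7 K.
Isobaric step: V₃/V₂ = T₃/T₂ = 446/139.7.
V₃/V₁ = (V₂/V₁)(V₃/V₂) = 18.2 × (446/139.7) = 58.09.

V₃/V₁ ≈ 58.1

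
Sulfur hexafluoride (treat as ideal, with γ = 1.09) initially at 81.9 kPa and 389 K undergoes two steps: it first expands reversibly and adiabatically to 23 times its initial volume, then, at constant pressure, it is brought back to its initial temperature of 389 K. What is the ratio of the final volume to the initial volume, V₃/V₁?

V₃/V₁ ≈ 30.5

Adiabatic step: V₂/V₁ = 23; T₂ = T₁·(1/23)^(0.09) = 293.4 K.
Isobaric step: V₃/V₂ = T₃/T₂ = 389/293.4.
V₃/V₁ = (V₂/V₁)(V₃/V₂) = 23 × (389/293.4) = 30.5.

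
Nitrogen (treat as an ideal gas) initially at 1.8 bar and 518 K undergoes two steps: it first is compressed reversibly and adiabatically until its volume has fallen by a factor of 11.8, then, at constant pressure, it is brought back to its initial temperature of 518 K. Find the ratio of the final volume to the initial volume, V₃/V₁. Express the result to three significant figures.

V₃/V₁ ≈ 0.0316

For a diatomic ideal gas γ = 7/5.
Adiabatic step: V₂/V₁ = 0.08475; T₂ = T₁·11.8^(2/5) = 1390 K.
Isobaric step: V₃/V₂ = T₃/T₂ = 518/1390.
V₃/V₁ = (V₂/V₁)(V₃/V₂) = 0.08475 × (518/1390) = 0.03158.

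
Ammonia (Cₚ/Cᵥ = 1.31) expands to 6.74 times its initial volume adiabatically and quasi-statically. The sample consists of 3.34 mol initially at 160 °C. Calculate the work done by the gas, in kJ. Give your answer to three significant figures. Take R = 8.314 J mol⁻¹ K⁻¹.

W ≈ 17.3 kJ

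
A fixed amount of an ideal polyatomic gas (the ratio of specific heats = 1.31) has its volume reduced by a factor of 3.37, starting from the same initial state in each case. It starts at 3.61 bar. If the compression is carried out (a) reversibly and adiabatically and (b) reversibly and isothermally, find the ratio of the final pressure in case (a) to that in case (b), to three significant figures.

P_adiabatic / P_isothermal ≈ 1.46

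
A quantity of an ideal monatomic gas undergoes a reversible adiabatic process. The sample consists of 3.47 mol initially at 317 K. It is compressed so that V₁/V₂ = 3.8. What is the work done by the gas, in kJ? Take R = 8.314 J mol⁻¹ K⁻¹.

For a reversible adiabat TV^(γ−1) is constant, so T₂ = T₁ (V₁/V₂)^(γ−1).
γ = 5/3 for a monatomic ideal gas, so γ−1 = 2/3.
T₂ = 317 × 3.8^(2/3) = 771.9 K.
Q = 0, so ΔU = W_on_gas = nCᵥΔT with Cᵥ = R/(γ−1) = 12.47 J/(mol·K).
ΔU = 3.47 × 12.47 × (771.9 − 317) = 19690 J.
Work done by the gas = −ΔU = -19690 J.

W ≈ -19.7 kJ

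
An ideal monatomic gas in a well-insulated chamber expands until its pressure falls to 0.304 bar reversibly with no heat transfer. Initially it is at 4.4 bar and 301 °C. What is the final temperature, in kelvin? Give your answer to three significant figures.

T₂ ≈ 197 K

Along an adiabat T P^((1−γ)/γ) is constant, so T₂ = T₁ (P₂/P₁)^((γ−1)/γ).
For a monatomic ideal gas γ = 5/3, so (γ−1)/γ = 2/5.
T₁ = 301 °C = 574.1 K.
T₂ = 574.1 × (0.304/4.4)^(2/5) = 197.1 K.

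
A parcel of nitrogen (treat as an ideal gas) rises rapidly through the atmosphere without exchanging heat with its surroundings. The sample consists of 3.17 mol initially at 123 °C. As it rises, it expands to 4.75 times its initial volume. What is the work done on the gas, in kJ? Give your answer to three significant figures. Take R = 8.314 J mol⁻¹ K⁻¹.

W ≈ -12.1 kJ

For a reversible adiabat TV^(γ−1) is constant, so T₂ = T₁ (V₁/V₂)^(γ−1).
γ = 7/5 for a diatomic ideal gas, so γ−1 = 2/5.
T₁ = 123 °C = 396.1 K.
T₂ = 396.1 × (1/4.75)^(2/5) = 212.4 K.
Q = 0, so ΔU = W_on_gas = nCᵥΔT with Cᵥ = R/(γ−1) = 20.79 J/(mol·K).
ΔU = 3.17 × 20.79 × (212.4 − 396.1) = -12110 J.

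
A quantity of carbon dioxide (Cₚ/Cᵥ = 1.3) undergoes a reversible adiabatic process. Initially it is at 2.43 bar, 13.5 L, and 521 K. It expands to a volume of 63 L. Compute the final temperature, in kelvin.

Adiabatic: T₁V₁^(γ−1) = T₂V₂^(γ−1) ⇒ T₂ = T₁ (V₁/V₂)^(γ−1).
T₂ = 521 × (13.5/63)^(0.3) = 328.2 K.

T₂ ≈ 328 K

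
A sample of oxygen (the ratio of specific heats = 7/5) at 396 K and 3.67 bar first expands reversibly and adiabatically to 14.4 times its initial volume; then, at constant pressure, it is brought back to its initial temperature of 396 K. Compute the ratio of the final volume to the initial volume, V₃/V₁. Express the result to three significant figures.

Adiabatic step: V₂/V₁ = 14.4; T₂ = T₁·(1/14.4)^(2/5) = 136.3 K.
Isobaric step: V₃/V₂ = T₃/T₂ = 396/136.3.
V₃/V₁ = (V₂/V₁)(V₃/V₂) = 14.4 × (396/136.3) = 41.85.

V₃/V₁ ≈ 41.9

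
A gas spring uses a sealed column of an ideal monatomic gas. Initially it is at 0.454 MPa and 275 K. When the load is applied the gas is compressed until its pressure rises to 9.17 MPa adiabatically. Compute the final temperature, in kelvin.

T₂ ≈ 915 K

Adiabatic: T₂/T₁ = (P₂/P₁)^((γ−1)/γ).
For a monatomic ideal gas γ = 5/3, so (γ−1)/γ = 2/5.
T₂ = 275 × (9.17/0.454)^(2/5) = 915.1 K.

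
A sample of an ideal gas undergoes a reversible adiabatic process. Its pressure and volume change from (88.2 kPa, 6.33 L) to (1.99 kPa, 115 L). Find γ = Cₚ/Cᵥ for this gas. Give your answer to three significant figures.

γ ≈ 1.31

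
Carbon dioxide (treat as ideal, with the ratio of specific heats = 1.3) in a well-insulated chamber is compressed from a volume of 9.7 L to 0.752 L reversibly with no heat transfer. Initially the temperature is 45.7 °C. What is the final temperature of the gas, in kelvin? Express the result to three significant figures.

For a reversible adiabat TV^(γ−1) is constant, so T₂ = T₁ (V₁/V₂)^(γ−1).
T₁ = 45.7 °C = 318.8 K.
T₂ = 318.8 × (9.7/0.752)^(0.3) = 686.7 K.

T₂ ≈ 687 K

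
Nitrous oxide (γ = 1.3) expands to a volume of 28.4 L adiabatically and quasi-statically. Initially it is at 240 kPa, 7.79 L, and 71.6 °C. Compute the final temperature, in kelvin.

T₂ ≈ 234 K

Adiabatic: T₁V₁^(γ−1) = T₂V₂^(γ−1) ⇒ T₂ = T₁ (V₁/V₂)^(γ−1).
T₁ = 71.6 °C = 344.8 K.
T₂ = 344.8 × (7.79/28.4)^(0.3) = 233.9 K.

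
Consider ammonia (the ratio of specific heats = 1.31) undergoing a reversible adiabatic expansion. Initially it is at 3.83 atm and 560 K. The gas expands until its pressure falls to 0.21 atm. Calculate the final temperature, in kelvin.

Along an adiabat T P^((1−γ)/γ) is constant, so T₂ = T₁ (P₂/P₁)^((γ−1)/γ).
T₂ = 560 × (0.21/3.83)^(0.237) = 281.7 K.

T₂ ≈ 282 K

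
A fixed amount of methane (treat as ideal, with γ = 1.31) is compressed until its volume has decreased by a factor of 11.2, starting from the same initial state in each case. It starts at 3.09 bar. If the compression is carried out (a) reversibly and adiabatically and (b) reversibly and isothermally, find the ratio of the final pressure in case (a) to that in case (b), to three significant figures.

Isothermal: P_b = P₁(V₁/V₂) = 3.09×11.2.
Adiabatic: P_a = P₁(V₁/V₂)^γ = 3.09×11.2^(1.31).
P_a/P_b = (V₁/V₂)^(γ−1) = 11.2^(0.31) = 2.115.

P_adiabatic / P_isothermal ≈ 2.11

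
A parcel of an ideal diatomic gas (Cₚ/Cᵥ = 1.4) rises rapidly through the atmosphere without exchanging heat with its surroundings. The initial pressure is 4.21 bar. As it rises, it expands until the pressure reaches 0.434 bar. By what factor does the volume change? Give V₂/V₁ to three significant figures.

V₂/V₁ ≈ 5.07

From PV^γ = const, V₂/V₁ = (P₁/P₂)^(1/γ).
V₂/V₁ = (4.21/0.434)^(0.714) = 5.068.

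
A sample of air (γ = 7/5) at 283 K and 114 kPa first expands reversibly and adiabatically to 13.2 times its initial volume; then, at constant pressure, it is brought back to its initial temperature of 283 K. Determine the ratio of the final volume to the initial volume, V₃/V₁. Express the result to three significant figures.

V₃/V₁ ≈ 37.1

Adiabatic step: V₂/V₁ = 13.2; T₂ = T₁·(1/13.2)^(2/5) = 100.8 K.
Isobaric step: V₃/V₂ = T₃/T₂ = 283/100.8.
V₃/V₁ = (V₂/V₁)(V₃/V₂) = 13.2 × (283/100.8) = 37.05.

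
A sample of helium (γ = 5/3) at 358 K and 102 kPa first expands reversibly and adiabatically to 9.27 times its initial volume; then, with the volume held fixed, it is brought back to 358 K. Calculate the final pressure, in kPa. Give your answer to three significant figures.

Adiabatic step (PV^γ = const): P₂ = 102×(1/9.27)^(5/3) = 2.493 kPa; T₂ = 358×(1/9.27)^(2/3) = 81.13 K.
Isochoric: P₃ = P₂(T₃/T₂) = 2.493 × (358/81.13) = 11 kPa.

P₃ ≈ 11.0 kPa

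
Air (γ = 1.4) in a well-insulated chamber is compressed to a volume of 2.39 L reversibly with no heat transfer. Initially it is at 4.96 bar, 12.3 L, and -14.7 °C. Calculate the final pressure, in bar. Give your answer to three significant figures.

Since PV^γ is constant along a reversible adiabat, P₂ = P₁ (V₁/V₂)^γ.
P₂ = 4.96 × (12.3/2.39)^(1.4) = 49.16 bar.

P₂ ≈ 49.2 bar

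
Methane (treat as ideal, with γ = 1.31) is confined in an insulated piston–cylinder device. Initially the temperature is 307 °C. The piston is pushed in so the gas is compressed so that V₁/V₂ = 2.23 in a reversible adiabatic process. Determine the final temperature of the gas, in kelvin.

T₂ ≈ 744 K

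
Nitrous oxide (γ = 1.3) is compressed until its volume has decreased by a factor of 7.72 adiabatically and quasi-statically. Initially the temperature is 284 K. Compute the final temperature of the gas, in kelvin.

T₂ ≈ 524 K

For a reversible adiabat TV^(γ−1) is constant, so T₂ = T₁ (V₁/V₂)^(γ−1).
T₂ = 284 × 7.72^(0.3) = 524.3 K.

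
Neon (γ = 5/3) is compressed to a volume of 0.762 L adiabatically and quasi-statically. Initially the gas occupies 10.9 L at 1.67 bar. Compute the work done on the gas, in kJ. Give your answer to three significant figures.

W ≈ 13.4 kJ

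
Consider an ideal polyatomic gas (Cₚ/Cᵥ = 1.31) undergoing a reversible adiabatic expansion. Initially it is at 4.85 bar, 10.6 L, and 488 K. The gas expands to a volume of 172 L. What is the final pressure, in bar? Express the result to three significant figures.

Since PV^γ is constant along a reversible adiabat, P₂ = P₁ (V₁/V₂)^γ.
P₂ = 4.85 × (10.6/172)^(1.31) = 0.126 bar.

P₂ ≈ 0.126 bar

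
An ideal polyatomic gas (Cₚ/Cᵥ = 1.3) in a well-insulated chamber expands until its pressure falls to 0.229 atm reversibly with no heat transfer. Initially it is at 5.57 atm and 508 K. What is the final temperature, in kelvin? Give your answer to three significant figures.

T₂ ≈ 243 K

Adiabatic: T₂/T₁ = (P₂/P₁)^((γ−1)/γ).
T₂ = 508 × (0.229/5.57)^(0.231) = 243.2 K.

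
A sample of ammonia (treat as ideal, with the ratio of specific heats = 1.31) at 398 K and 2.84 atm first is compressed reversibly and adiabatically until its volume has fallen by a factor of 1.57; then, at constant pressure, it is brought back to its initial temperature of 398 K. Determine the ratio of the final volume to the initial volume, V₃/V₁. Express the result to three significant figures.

V₃/V₁ ≈ 0.554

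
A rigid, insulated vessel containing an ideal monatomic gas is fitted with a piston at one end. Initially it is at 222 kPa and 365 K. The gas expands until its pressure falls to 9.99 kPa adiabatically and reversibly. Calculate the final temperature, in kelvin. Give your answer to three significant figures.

Along an adiabat T P^((1−γ)/γ) is constant, so T₂ = T₁ (P₂/P₁)^((γ−1)/γ).
For a monatomic ideal gas γ = 5/3, so (γ−1)/γ = 2/5.
T₂ = 365 × (9.99/222)^(2/5) = 105.6 K.

T₂ ≈ 106 K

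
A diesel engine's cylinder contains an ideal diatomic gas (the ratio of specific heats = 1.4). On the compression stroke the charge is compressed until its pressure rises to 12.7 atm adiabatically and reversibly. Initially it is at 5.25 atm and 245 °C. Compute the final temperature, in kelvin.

T₂ ≈ 667 K

Along an adiabat T P^((1−γ)/γ) is constant, so T₂ = T₁ (P₂/P₁)^((γ−1)/γ).
T₁ = 245 °C = 518.1 K.
T₂ = 518.1 × (12.7/5.25)^(0.286) = 666.9 K.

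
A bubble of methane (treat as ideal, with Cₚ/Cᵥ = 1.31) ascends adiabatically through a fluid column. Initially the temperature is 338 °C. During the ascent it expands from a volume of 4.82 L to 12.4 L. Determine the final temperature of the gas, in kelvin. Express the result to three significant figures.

Adiabatic: T₁V₁^(γ−1) = T₂V₂^(γ−1) ⇒ T₂ = T₁ (V₁/V₂)^(γ−1).
T₁ = 338 °C = 611.1 K.
T₂ = 611.1 × (4.82/12.4)^(0.31) = 456 K.

T₂ ≈ 456 K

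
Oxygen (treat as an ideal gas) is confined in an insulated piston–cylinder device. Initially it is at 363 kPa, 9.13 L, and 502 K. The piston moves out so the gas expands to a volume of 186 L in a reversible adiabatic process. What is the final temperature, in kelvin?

T₂ ≈ 150 K

For a reversible adiabat TV^(γ−1) is constant, so T₂ = T₁ (V₁/V₂)^(γ−1).
γ = 7/5 for a diatomic ideal gas.
T₂ = 502 × (9.13/186)^(2/5) = 150.3 K.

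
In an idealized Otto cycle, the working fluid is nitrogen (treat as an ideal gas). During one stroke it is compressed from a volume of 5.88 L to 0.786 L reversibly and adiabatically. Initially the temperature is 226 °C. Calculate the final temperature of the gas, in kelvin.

T₂ ≈ 1120 K

Adiabatic: T₁V₁^(γ−1) = T₂V₂^(γ−1) ⇒ T₂ = T₁ (V₁/V₂)^(γ−1).
For a diatomic ideal gas γ = 7/5, so γ−1 = 2/5.
T₁ = 226 °C = 499.1 K.
T₂ = 499.1 × (5.88/0.786)^(2/5) = 1116 K.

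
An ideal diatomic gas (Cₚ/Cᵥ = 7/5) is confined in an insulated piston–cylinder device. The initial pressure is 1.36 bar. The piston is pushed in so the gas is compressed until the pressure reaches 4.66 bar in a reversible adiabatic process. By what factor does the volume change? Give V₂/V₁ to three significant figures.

From PV^γ = const, V₂/V₁ = (P₁/P₂)^(1/γ).
V₂/V₁ = (1.36/4.66)^(5/7) = 0.4149.

V₂/V₁ ≈ 0.415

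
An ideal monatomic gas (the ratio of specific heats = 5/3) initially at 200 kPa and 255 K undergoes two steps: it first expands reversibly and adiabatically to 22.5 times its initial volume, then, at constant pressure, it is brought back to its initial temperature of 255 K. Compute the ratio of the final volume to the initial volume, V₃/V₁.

Adiabatic step: V₂/V₁ = 22.5; T₂ = T₁·(1/22.5)^(2/3) = 32 K.
Isobaric step: V₃/V₂ = T₃/T₂ = 255/32.
V₃/V₁ = (V₂/V₁)(V₃/V₂) = 22.5 × (255/32) = 179.3.

V₃/V₁ ≈ 179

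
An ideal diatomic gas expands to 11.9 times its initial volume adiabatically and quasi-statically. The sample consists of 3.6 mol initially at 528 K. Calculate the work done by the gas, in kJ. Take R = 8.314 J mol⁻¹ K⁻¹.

W ≈ 24.8 kJ

For a reversible adiabat TV^(γ−1) is constant, so T₂ = T₁ (V₁/V₂)^(γ−1).
γ = 7/5 for a diatomic ideal gas, so γ−1 = 2/5.
T₂ = 528 × (1/11.9)^(2/5) = 196.1 K.
Q = 0, so ΔU = W_on_gas = nCᵥΔT with Cᵥ = R/(γ−1) = 20.79 J/(mol·K).
ΔU = 3.6 × 20.79 × (196.1 − 528) = -24840 J.
Work done by the gas = −ΔU = 24840 J.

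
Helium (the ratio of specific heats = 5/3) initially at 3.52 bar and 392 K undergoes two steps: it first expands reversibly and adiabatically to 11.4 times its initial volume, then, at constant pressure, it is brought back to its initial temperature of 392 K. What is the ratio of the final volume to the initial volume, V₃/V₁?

Adiabatic step: V₂/V₁ = 11.4; T₂ = T₁·(1/11.4)^(2/3) = 77.39 K.
Isobaric step: V₃/V₂ = T₃/T₂ = 392/77.39.
V₃/V₁ = (V₂/V₁)(V₃/V₂) = 11.4 × (392/77.39) = 57.74.

V₃/V₁ ≈ 57.7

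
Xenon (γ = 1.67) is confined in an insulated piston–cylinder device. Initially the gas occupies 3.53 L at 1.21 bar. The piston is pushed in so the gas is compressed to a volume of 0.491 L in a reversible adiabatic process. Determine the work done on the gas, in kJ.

P₂ = P₁(V₁/V₂)^γ = 1.21×(3.53/0.491)^(1.67) = 32.62 bar.
For a reversible adiabat, W_by_gas = (P₁V₁ − P₂V₂)/(γ−1).
W_by = (121000×0.00353 − 3.262×10^6×0.000491) / (0.67) = -1753 J.
W_on_gas = −W_by = 1753 J.

W ≈ 1.75 kJ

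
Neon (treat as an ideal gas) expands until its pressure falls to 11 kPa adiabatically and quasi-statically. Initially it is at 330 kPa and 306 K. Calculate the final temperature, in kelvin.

T₂ ≈ 78.5 K

Along an adiabat T P^((1−γ)/γ) is constant, so T₂ = T₁ (P₂/P₁)^((γ−1)/γ).
For a monatomic ideal gas γ = 5/3, so (γ−1)/γ = 2/5.
T₂ = 306 × (11/330)^(2/5) = 78.5 K.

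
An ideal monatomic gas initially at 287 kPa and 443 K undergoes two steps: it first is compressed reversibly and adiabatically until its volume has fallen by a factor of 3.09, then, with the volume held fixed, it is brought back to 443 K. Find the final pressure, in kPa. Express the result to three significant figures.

P₃ ≈ 887 kPa

For a monatomic ideal gas γ = 5/3.
Adiabatic step (PV^γ = const): P₂ = 287×3.09^(5/3) = 1881 kPa; T₂ = 443×3.09^(2/3) = 939.8 K.
Isochoric: P₃ = P₂(T₃/T₂) = 1881 × (443/939.8) = 886.8 kPa.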